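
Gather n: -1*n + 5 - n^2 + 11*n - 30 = -n^2 + 10*n - 25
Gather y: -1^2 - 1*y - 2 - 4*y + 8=5 - 5*y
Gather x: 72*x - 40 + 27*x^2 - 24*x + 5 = 27*x^2 + 48*x - 35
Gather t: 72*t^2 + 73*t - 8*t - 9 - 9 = 72*t^2 + 65*t - 18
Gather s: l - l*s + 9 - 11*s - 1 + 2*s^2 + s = l + 2*s^2 + s*(-l - 10) + 8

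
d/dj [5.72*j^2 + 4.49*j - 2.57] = 11.44*j + 4.49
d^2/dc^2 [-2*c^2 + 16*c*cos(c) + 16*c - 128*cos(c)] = -16*c*cos(c) - 32*sin(c) + 128*cos(c) - 4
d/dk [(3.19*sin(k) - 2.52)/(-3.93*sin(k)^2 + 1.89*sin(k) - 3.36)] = (12.5367*sin(k)^2 - 19.8072*sin(k) - 5.9556)*cos(k)/(15.4449*sin(k)^4 - 14.8554*sin(k)^3 + 29.9817*sin(k)^2 - 12.7008*sin(k) + 11.2896)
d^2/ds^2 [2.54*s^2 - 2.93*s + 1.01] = 5.08000000000000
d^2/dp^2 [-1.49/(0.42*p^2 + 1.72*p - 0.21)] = (0.525672*p^2 + 2.152752*p - 1.49*(0.84*p + 1.72)*(1.68*p + 3.44) - 0.262836)/(0.42*p^2 + 1.72*p - 0.21)^3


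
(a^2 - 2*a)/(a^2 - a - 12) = a*(2 - a)/(-a^2 + a + 12)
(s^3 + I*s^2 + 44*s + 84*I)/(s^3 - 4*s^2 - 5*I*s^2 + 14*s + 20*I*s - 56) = (s + 6*I)/(s - 4)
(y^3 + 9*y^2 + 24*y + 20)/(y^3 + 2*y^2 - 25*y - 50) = (y + 2)/(y - 5)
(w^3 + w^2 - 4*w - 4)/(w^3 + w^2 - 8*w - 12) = (w^2 - w - 2)/(w^2 - w - 6)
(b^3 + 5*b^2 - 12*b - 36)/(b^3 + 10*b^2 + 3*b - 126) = (b + 2)/(b + 7)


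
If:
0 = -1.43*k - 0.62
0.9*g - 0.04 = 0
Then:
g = 0.04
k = -0.43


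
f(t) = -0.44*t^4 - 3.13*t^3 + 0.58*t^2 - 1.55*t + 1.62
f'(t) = -1.76*t^3 - 9.39*t^2 + 1.16*t - 1.55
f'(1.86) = -43.20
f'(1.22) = -17.31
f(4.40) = -425.51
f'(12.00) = -4381.07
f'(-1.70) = -22.01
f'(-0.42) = -3.56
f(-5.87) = 141.38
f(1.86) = -24.66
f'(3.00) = -130.10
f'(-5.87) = 24.07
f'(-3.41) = -44.91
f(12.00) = -14465.94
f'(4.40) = -328.16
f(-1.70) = 17.63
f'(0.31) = -2.15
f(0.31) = 1.10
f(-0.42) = 2.59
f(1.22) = -6.07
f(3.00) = -117.96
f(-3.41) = 78.27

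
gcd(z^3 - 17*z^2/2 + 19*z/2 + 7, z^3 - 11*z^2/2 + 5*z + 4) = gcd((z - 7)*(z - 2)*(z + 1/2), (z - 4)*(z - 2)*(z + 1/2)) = z^2 - 3*z/2 - 1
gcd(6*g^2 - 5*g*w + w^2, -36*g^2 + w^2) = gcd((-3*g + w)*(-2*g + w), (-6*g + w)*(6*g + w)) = 1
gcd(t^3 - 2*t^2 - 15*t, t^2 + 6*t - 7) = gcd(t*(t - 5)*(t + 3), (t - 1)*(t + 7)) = 1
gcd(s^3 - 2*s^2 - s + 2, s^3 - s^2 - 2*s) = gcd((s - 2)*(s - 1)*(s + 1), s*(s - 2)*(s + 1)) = s^2 - s - 2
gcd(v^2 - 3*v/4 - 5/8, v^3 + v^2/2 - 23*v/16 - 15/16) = v - 5/4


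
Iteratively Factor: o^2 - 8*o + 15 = (o - 5)*(o - 3)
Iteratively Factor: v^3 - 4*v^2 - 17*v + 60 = (v - 5)*(v^2 + v - 12) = (v - 5)*(v - 3)*(v + 4)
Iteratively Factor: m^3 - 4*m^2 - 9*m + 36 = (m + 3)*(m^2 - 7*m + 12) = (m - 4)*(m + 3)*(m - 3)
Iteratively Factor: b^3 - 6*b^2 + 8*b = (b)*(b^2 - 6*b + 8) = b*(b - 4)*(b - 2)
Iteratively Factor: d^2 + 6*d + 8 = (d + 2)*(d + 4)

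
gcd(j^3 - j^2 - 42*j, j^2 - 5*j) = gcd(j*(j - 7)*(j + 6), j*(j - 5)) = j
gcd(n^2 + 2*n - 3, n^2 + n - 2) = n - 1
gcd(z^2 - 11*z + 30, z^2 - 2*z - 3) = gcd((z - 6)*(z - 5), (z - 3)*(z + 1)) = 1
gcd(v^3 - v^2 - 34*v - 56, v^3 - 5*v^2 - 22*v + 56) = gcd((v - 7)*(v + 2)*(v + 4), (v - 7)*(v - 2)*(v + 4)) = v^2 - 3*v - 28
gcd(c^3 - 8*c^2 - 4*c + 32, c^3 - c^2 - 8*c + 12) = c - 2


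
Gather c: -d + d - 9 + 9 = 0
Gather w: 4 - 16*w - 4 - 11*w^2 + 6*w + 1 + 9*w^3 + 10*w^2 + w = 9*w^3 - w^2 - 9*w + 1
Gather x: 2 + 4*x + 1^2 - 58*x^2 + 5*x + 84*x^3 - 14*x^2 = 84*x^3 - 72*x^2 + 9*x + 3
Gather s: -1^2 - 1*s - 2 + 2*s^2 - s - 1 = 2*s^2 - 2*s - 4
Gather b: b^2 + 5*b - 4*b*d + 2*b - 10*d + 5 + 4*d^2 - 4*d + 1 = b^2 + b*(7 - 4*d) + 4*d^2 - 14*d + 6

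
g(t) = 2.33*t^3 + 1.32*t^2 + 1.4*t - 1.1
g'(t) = 6.99*t^2 + 2.64*t + 1.4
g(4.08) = 184.83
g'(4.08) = 128.53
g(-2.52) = -33.53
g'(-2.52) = 39.14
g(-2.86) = -48.81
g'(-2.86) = 51.03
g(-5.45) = -346.70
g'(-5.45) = 194.63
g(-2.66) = -39.34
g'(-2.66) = 43.84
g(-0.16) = -1.30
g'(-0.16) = 1.16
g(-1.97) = -16.55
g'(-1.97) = 23.33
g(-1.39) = -6.75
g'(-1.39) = 11.24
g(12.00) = 4232.02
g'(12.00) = 1039.64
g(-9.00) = -1605.35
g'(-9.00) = 543.83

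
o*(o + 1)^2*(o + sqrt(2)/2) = o^4 + sqrt(2)*o^3/2 + 2*o^3 + o^2 + sqrt(2)*o^2 + sqrt(2)*o/2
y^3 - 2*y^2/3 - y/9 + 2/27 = (y - 2/3)*(y - 1/3)*(y + 1/3)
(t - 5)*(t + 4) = t^2 - t - 20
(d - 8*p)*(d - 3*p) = d^2 - 11*d*p + 24*p^2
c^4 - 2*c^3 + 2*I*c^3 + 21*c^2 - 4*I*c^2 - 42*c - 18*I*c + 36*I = (c - 2)*(c - 3*I)*(c - I)*(c + 6*I)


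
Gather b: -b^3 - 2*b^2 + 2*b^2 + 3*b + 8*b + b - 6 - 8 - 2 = -b^3 + 12*b - 16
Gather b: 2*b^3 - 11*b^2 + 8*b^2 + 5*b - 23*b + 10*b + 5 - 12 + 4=2*b^3 - 3*b^2 - 8*b - 3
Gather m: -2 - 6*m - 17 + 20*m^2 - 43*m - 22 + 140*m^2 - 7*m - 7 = 160*m^2 - 56*m - 48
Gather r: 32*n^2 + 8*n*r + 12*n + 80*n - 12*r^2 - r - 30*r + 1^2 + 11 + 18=32*n^2 + 92*n - 12*r^2 + r*(8*n - 31) + 30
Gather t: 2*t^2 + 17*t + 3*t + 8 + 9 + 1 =2*t^2 + 20*t + 18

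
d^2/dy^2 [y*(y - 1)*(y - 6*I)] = 6*y - 2 - 12*I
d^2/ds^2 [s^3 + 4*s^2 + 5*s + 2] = 6*s + 8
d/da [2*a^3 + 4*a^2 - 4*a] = 6*a^2 + 8*a - 4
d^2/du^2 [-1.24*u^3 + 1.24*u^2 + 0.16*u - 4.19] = 2.48 - 7.44*u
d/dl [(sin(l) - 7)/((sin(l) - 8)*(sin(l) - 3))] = (14*sin(l) + cos(l)^2 - 54)*cos(l)/((sin(l) - 8)^2*(sin(l) - 3)^2)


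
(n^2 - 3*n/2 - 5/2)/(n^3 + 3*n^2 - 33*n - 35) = (n - 5/2)/(n^2 + 2*n - 35)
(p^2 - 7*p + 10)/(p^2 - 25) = (p - 2)/(p + 5)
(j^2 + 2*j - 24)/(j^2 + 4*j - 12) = (j - 4)/(j - 2)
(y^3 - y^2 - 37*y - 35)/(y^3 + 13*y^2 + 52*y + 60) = (y^2 - 6*y - 7)/(y^2 + 8*y + 12)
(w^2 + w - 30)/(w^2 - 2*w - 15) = (w + 6)/(w + 3)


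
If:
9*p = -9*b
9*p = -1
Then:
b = 1/9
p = -1/9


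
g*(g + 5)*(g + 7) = g^3 + 12*g^2 + 35*g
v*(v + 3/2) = v^2 + 3*v/2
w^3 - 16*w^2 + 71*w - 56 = (w - 8)*(w - 7)*(w - 1)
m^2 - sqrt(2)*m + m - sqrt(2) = (m + 1)*(m - sqrt(2))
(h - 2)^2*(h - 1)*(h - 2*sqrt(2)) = h^4 - 5*h^3 - 2*sqrt(2)*h^3 + 8*h^2 + 10*sqrt(2)*h^2 - 16*sqrt(2)*h - 4*h + 8*sqrt(2)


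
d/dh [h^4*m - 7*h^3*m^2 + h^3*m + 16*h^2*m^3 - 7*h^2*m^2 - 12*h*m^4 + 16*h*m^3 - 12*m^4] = m*(4*h^3 - 21*h^2*m + 3*h^2 + 32*h*m^2 - 14*h*m - 12*m^3 + 16*m^2)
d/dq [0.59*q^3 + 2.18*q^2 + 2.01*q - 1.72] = 1.77*q^2 + 4.36*q + 2.01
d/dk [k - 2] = 1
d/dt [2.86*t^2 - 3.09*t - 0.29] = 5.72*t - 3.09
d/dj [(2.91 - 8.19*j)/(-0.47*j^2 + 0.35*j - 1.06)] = (-3.8493*j^2 + 2.7354*j + 7.6629)/(0.2209*j^4 - 0.329*j^3 + 1.1189*j^2 - 0.742*j + 1.1236)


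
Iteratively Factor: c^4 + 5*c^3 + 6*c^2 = (c + 2)*(c^3 + 3*c^2) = c*(c + 2)*(c^2 + 3*c) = c^2*(c + 2)*(c + 3)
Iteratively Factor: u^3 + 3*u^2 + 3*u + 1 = (u + 1)*(u^2 + 2*u + 1) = (u + 1)^2*(u + 1)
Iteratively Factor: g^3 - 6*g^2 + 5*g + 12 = (g - 3)*(g^2 - 3*g - 4) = (g - 3)*(g + 1)*(g - 4)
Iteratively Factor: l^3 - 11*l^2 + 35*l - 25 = (l - 1)*(l^2 - 10*l + 25) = (l - 5)*(l - 1)*(l - 5)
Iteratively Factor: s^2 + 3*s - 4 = (s - 1)*(s + 4)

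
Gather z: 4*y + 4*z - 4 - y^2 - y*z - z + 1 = -y^2 + 4*y + z*(3 - y) - 3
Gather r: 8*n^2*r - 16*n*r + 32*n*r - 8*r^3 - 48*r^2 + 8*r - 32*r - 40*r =-8*r^3 - 48*r^2 + r*(8*n^2 + 16*n - 64)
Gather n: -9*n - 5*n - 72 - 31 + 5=-14*n - 98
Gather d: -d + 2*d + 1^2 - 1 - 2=d - 2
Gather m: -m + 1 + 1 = 2 - m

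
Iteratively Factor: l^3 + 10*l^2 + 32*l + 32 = (l + 2)*(l^2 + 8*l + 16) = (l + 2)*(l + 4)*(l + 4)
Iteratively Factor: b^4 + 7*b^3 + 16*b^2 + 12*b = (b + 2)*(b^3 + 5*b^2 + 6*b) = b*(b + 2)*(b^2 + 5*b + 6) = b*(b + 2)*(b + 3)*(b + 2)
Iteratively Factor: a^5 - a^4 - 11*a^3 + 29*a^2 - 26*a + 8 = (a + 4)*(a^4 - 5*a^3 + 9*a^2 - 7*a + 2) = (a - 1)*(a + 4)*(a^3 - 4*a^2 + 5*a - 2) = (a - 1)^2*(a + 4)*(a^2 - 3*a + 2) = (a - 1)^3*(a + 4)*(a - 2)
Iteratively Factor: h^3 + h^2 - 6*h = (h + 3)*(h^2 - 2*h) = (h - 2)*(h + 3)*(h)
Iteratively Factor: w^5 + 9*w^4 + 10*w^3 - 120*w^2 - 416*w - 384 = (w + 2)*(w^4 + 7*w^3 - 4*w^2 - 112*w - 192) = (w + 2)*(w + 4)*(w^3 + 3*w^2 - 16*w - 48) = (w + 2)*(w + 4)^2*(w^2 - w - 12) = (w - 4)*(w + 2)*(w + 4)^2*(w + 3)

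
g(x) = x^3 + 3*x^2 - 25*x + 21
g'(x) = 3*x^2 + 6*x - 25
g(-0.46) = 33.04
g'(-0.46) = -27.13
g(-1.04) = 49.12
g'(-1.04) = -28.00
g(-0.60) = 36.86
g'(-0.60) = -27.52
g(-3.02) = 96.32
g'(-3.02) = -15.76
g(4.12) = 38.86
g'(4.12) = 50.64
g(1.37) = -5.05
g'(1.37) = -11.15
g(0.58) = 7.70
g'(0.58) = -20.51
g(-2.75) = 91.64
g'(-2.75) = -18.81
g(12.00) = 1881.00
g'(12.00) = 479.00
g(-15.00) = -2304.00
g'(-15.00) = 560.00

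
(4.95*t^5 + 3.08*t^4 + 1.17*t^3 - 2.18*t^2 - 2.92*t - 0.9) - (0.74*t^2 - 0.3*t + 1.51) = 4.95*t^5 + 3.08*t^4 + 1.17*t^3 - 2.92*t^2 - 2.62*t - 2.41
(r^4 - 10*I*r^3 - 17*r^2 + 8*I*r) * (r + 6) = r^5 + 6*r^4 - 10*I*r^4 - 17*r^3 - 60*I*r^3 - 102*r^2 + 8*I*r^2 + 48*I*r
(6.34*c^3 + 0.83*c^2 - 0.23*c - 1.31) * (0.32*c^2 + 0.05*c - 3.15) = 2.0288*c^5 + 0.5826*c^4 - 20.0031*c^3 - 3.0452*c^2 + 0.659*c + 4.1265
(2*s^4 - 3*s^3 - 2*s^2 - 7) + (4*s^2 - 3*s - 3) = 2*s^4 - 3*s^3 + 2*s^2 - 3*s - 10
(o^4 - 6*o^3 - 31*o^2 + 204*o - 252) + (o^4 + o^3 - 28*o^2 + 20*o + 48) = 2*o^4 - 5*o^3 - 59*o^2 + 224*o - 204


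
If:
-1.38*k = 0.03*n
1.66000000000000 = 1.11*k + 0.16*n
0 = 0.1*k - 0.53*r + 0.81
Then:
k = -0.27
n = 12.22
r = 1.48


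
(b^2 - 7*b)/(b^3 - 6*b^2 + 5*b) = (b - 7)/(b^2 - 6*b + 5)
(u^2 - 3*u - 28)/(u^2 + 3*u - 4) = (u - 7)/(u - 1)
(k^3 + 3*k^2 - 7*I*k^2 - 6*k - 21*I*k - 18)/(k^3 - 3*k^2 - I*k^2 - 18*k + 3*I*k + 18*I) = (k - 6*I)/(k - 6)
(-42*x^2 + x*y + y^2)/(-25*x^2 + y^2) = (42*x^2 - x*y - y^2)/(25*x^2 - y^2)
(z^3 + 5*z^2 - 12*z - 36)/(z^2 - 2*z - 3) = (z^2 + 8*z + 12)/(z + 1)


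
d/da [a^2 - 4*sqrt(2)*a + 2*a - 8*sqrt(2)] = 2*a - 4*sqrt(2) + 2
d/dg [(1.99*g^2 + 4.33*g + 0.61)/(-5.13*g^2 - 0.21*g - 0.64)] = (21.795*g^2 + 3.7114*g - 2.6431)/(26.3169*g^4 + 2.1546*g^3 + 6.6105*g^2 + 0.2688*g + 0.4096)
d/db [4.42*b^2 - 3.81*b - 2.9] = 8.84*b - 3.81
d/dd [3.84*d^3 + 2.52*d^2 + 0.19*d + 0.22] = 11.52*d^2 + 5.04*d + 0.19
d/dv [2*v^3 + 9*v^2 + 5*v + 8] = 6*v^2 + 18*v + 5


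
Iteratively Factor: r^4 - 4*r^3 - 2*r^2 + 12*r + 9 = (r + 1)*(r^3 - 5*r^2 + 3*r + 9) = (r + 1)^2*(r^2 - 6*r + 9) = (r - 3)*(r + 1)^2*(r - 3)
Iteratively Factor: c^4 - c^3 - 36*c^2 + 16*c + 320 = (c - 4)*(c^3 + 3*c^2 - 24*c - 80) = (c - 5)*(c - 4)*(c^2 + 8*c + 16) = (c - 5)*(c - 4)*(c + 4)*(c + 4)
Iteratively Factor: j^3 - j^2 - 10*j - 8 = (j + 1)*(j^2 - 2*j - 8) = (j + 1)*(j + 2)*(j - 4)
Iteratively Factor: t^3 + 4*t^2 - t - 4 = (t + 1)*(t^2 + 3*t - 4) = (t - 1)*(t + 1)*(t + 4)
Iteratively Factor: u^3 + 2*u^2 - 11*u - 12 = (u - 3)*(u^2 + 5*u + 4) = (u - 3)*(u + 4)*(u + 1)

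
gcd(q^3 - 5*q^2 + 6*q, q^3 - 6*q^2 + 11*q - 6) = q^2 - 5*q + 6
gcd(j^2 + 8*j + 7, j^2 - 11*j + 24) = 1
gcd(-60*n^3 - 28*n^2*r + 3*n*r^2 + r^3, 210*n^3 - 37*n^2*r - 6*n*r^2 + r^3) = -30*n^2 + n*r + r^2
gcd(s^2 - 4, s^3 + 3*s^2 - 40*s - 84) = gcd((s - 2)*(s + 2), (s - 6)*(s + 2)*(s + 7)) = s + 2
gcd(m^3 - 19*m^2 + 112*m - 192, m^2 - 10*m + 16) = m - 8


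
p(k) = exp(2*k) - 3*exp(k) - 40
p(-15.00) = -40.00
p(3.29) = 600.01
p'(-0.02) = -1.02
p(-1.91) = -40.42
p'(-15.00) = 0.00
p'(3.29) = 1360.55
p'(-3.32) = -0.11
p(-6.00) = -40.01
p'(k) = 2*exp(2*k) - 3*exp(k)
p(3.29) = 600.01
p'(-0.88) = -0.90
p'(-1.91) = -0.40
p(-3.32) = -40.11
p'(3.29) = 1360.55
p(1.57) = -31.32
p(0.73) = -41.92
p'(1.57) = 31.79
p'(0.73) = 2.39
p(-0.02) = -41.98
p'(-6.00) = -0.00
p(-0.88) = -41.07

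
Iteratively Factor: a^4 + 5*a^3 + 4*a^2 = (a + 1)*(a^3 + 4*a^2) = (a + 1)*(a + 4)*(a^2) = a*(a + 1)*(a + 4)*(a)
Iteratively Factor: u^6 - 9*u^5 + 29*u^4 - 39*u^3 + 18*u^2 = (u - 3)*(u^5 - 6*u^4 + 11*u^3 - 6*u^2) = (u - 3)^2*(u^4 - 3*u^3 + 2*u^2) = (u - 3)^2*(u - 1)*(u^3 - 2*u^2) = u*(u - 3)^2*(u - 1)*(u^2 - 2*u) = u^2*(u - 3)^2*(u - 1)*(u - 2)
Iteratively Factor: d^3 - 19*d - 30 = (d + 2)*(d^2 - 2*d - 15) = (d - 5)*(d + 2)*(d + 3)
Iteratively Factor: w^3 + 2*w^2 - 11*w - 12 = (w + 1)*(w^2 + w - 12) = (w - 3)*(w + 1)*(w + 4)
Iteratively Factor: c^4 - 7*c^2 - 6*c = (c + 1)*(c^3 - c^2 - 6*c) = (c + 1)*(c + 2)*(c^2 - 3*c) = (c - 3)*(c + 1)*(c + 2)*(c)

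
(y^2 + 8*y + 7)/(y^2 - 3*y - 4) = (y + 7)/(y - 4)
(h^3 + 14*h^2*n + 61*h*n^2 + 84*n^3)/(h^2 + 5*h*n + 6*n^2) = (h^2 + 11*h*n + 28*n^2)/(h + 2*n)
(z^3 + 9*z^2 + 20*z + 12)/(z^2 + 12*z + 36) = (z^2 + 3*z + 2)/(z + 6)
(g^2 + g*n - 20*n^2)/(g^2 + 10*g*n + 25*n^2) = (g - 4*n)/(g + 5*n)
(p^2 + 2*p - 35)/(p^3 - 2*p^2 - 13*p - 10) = (p + 7)/(p^2 + 3*p + 2)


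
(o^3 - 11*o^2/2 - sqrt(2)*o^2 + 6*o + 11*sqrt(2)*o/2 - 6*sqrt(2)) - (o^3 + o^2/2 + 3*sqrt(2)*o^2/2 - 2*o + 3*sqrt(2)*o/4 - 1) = -6*o^2 - 5*sqrt(2)*o^2/2 + 19*sqrt(2)*o/4 + 8*o - 6*sqrt(2) + 1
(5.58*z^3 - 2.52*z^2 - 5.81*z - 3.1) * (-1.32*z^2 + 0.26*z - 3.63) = -7.3656*z^5 + 4.7772*z^4 - 13.2414*z^3 + 11.729*z^2 + 20.2843*z + 11.253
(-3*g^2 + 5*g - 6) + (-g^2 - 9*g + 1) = -4*g^2 - 4*g - 5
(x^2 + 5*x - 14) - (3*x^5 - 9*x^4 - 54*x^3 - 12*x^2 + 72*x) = -3*x^5 + 9*x^4 + 54*x^3 + 13*x^2 - 67*x - 14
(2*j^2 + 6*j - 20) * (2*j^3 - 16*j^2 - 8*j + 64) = 4*j^5 - 20*j^4 - 152*j^3 + 400*j^2 + 544*j - 1280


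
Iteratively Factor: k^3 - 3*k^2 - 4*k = (k - 4)*(k^2 + k) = (k - 4)*(k + 1)*(k)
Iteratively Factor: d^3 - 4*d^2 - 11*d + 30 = (d - 5)*(d^2 + d - 6) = (d - 5)*(d + 3)*(d - 2)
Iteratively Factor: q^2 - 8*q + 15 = (q - 3)*(q - 5)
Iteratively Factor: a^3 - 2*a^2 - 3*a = (a)*(a^2 - 2*a - 3) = a*(a - 3)*(a + 1)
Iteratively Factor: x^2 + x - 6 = (x + 3)*(x - 2)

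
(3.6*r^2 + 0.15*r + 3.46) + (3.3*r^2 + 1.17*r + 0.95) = 6.9*r^2 + 1.32*r + 4.41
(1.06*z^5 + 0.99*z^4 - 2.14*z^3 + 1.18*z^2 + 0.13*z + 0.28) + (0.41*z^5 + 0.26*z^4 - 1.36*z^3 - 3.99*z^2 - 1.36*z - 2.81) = 1.47*z^5 + 1.25*z^4 - 3.5*z^3 - 2.81*z^2 - 1.23*z - 2.53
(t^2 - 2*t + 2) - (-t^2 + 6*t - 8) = 2*t^2 - 8*t + 10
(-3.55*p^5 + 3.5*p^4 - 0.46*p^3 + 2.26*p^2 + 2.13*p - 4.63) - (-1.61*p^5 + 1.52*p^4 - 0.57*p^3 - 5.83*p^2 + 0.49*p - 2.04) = -1.94*p^5 + 1.98*p^4 + 0.11*p^3 + 8.09*p^2 + 1.64*p - 2.59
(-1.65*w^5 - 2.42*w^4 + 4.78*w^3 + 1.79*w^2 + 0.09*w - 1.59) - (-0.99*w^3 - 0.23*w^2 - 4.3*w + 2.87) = -1.65*w^5 - 2.42*w^4 + 5.77*w^3 + 2.02*w^2 + 4.39*w - 4.46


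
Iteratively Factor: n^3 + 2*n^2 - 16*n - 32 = (n + 2)*(n^2 - 16) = (n + 2)*(n + 4)*(n - 4)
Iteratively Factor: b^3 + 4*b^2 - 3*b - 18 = (b - 2)*(b^2 + 6*b + 9) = (b - 2)*(b + 3)*(b + 3)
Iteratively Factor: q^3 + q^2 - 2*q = (q - 1)*(q^2 + 2*q) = q*(q - 1)*(q + 2)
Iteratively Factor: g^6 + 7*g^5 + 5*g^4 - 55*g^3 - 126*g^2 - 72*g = (g)*(g^5 + 7*g^4 + 5*g^3 - 55*g^2 - 126*g - 72) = g*(g + 3)*(g^4 + 4*g^3 - 7*g^2 - 34*g - 24) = g*(g + 1)*(g + 3)*(g^3 + 3*g^2 - 10*g - 24) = g*(g + 1)*(g + 2)*(g + 3)*(g^2 + g - 12) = g*(g + 1)*(g + 2)*(g + 3)*(g + 4)*(g - 3)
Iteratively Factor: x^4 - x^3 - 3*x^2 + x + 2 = (x + 1)*(x^3 - 2*x^2 - x + 2) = (x - 1)*(x + 1)*(x^2 - x - 2) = (x - 1)*(x + 1)^2*(x - 2)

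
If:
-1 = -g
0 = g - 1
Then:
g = 1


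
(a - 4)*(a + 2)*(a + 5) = a^3 + 3*a^2 - 18*a - 40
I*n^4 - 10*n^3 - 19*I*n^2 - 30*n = n*(n + 5*I)*(n + 6*I)*(I*n + 1)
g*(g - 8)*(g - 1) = g^3 - 9*g^2 + 8*g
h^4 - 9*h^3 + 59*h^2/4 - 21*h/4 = h*(h - 7)*(h - 3/2)*(h - 1/2)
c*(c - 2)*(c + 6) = c^3 + 4*c^2 - 12*c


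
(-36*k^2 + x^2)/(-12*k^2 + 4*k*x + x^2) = (-6*k + x)/(-2*k + x)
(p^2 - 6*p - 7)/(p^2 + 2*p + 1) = (p - 7)/(p + 1)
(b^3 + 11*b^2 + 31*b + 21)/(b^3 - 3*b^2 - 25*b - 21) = (b + 7)/(b - 7)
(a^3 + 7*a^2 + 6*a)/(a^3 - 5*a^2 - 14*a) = (a^2 + 7*a + 6)/(a^2 - 5*a - 14)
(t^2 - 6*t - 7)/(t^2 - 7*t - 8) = (t - 7)/(t - 8)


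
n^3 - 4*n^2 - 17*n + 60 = (n - 5)*(n - 3)*(n + 4)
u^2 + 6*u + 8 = (u + 2)*(u + 4)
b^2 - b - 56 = (b - 8)*(b + 7)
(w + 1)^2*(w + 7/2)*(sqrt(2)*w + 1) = sqrt(2)*w^4 + w^3 + 11*sqrt(2)*w^3/2 + 11*w^2/2 + 8*sqrt(2)*w^2 + 7*sqrt(2)*w/2 + 8*w + 7/2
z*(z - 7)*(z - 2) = z^3 - 9*z^2 + 14*z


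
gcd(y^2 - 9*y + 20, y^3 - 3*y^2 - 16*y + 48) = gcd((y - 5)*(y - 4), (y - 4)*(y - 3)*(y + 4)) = y - 4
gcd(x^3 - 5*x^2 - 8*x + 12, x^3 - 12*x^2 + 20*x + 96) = x^2 - 4*x - 12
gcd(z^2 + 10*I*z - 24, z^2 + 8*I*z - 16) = z + 4*I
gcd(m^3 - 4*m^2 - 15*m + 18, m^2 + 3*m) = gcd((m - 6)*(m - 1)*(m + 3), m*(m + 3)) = m + 3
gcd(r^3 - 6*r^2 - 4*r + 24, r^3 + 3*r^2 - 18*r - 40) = r + 2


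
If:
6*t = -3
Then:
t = -1/2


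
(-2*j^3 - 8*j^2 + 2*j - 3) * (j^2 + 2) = -2*j^5 - 8*j^4 - 2*j^3 - 19*j^2 + 4*j - 6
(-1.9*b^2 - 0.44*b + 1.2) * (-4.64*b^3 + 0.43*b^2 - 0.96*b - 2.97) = 8.816*b^5 + 1.2246*b^4 - 3.9332*b^3 + 6.5814*b^2 + 0.1548*b - 3.564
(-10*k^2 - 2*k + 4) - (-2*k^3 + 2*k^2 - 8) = 2*k^3 - 12*k^2 - 2*k + 12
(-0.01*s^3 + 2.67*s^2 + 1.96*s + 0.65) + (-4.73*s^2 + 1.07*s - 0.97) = -0.01*s^3 - 2.06*s^2 + 3.03*s - 0.32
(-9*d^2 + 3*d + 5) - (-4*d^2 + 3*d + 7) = -5*d^2 - 2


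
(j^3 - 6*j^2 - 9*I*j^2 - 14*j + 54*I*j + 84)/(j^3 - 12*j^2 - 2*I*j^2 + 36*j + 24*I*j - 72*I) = (j - 7*I)/(j - 6)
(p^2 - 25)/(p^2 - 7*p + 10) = (p + 5)/(p - 2)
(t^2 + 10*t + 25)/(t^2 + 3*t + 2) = (t^2 + 10*t + 25)/(t^2 + 3*t + 2)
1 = 1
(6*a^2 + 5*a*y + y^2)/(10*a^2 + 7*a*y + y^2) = (3*a + y)/(5*a + y)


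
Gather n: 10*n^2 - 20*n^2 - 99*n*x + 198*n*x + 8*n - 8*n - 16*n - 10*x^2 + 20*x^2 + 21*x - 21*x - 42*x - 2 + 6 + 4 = -10*n^2 + n*(99*x - 16) + 10*x^2 - 42*x + 8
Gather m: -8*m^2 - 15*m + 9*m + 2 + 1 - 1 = -8*m^2 - 6*m + 2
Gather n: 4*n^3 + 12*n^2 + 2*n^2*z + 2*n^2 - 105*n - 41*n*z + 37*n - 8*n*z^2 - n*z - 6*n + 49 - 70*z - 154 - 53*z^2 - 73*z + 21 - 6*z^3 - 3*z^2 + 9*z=4*n^3 + n^2*(2*z + 14) + n*(-8*z^2 - 42*z - 74) - 6*z^3 - 56*z^2 - 134*z - 84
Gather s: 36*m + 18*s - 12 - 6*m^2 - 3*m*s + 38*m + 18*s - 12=-6*m^2 + 74*m + s*(36 - 3*m) - 24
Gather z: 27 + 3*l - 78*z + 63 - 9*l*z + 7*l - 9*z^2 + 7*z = 10*l - 9*z^2 + z*(-9*l - 71) + 90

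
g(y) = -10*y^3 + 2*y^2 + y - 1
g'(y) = -30*y^2 + 4*y + 1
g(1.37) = -21.59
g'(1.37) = -49.83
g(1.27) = -16.99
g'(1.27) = -42.31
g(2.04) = -75.53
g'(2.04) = -115.69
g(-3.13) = 322.11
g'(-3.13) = -305.43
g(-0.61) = 1.40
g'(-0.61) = -12.60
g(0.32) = -0.80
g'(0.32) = -0.79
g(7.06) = -3413.21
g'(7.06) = -1466.07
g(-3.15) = 328.25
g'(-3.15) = -309.28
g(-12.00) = 17555.00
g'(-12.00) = -4367.00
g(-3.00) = 284.00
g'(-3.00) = -281.00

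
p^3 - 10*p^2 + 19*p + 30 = (p - 6)*(p - 5)*(p + 1)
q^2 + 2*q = q*(q + 2)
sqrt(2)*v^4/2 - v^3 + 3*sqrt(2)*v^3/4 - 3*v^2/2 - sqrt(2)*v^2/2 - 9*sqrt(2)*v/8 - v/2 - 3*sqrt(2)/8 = (v + 1/2)*(v + 1)*(v - 3*sqrt(2)/2)*(sqrt(2)*v/2 + 1/2)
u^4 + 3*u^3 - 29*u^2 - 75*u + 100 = (u - 5)*(u - 1)*(u + 4)*(u + 5)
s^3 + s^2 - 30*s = s*(s - 5)*(s + 6)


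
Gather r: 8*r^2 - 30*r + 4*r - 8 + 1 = 8*r^2 - 26*r - 7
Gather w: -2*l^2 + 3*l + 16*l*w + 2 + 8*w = -2*l^2 + 3*l + w*(16*l + 8) + 2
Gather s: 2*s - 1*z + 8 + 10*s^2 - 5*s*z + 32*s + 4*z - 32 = 10*s^2 + s*(34 - 5*z) + 3*z - 24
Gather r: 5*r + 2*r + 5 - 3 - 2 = 7*r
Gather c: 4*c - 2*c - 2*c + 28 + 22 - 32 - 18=0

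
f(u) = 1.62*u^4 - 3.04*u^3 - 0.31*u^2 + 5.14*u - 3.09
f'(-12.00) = -12498.14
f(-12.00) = 38736.03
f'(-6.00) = -1719.14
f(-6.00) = 2711.07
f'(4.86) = 530.56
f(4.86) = 569.38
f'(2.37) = 38.71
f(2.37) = 17.99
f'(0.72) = 2.38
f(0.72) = -0.25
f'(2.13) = 25.06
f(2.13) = 10.42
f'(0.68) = 2.54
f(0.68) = -0.35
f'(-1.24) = -20.47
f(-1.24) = -0.31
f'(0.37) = 3.99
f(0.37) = -1.35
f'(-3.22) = -303.77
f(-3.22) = 252.80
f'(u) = 6.48*u^3 - 9.12*u^2 - 0.62*u + 5.14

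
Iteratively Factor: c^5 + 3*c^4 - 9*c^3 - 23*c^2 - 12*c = (c - 3)*(c^4 + 6*c^3 + 9*c^2 + 4*c) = (c - 3)*(c + 1)*(c^3 + 5*c^2 + 4*c) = c*(c - 3)*(c + 1)*(c^2 + 5*c + 4) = c*(c - 3)*(c + 1)^2*(c + 4)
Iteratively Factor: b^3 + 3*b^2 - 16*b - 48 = (b + 4)*(b^2 - b - 12) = (b - 4)*(b + 4)*(b + 3)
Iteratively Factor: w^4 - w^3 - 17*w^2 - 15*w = (w - 5)*(w^3 + 4*w^2 + 3*w) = (w - 5)*(w + 3)*(w^2 + w) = w*(w - 5)*(w + 3)*(w + 1)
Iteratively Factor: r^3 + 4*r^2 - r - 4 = (r + 1)*(r^2 + 3*r - 4) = (r + 1)*(r + 4)*(r - 1)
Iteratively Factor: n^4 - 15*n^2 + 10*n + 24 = (n + 1)*(n^3 - n^2 - 14*n + 24) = (n + 1)*(n + 4)*(n^2 - 5*n + 6) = (n - 2)*(n + 1)*(n + 4)*(n - 3)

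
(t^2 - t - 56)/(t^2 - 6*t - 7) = (-t^2 + t + 56)/(-t^2 + 6*t + 7)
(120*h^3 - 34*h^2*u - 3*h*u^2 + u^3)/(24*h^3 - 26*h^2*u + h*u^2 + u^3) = (-5*h + u)/(-h + u)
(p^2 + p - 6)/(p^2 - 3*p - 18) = (p - 2)/(p - 6)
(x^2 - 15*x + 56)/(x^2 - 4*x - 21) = (x - 8)/(x + 3)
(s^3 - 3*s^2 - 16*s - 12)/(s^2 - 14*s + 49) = (s^3 - 3*s^2 - 16*s - 12)/(s^2 - 14*s + 49)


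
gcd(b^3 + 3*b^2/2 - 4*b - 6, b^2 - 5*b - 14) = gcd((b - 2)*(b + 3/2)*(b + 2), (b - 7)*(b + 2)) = b + 2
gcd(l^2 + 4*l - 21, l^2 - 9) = l - 3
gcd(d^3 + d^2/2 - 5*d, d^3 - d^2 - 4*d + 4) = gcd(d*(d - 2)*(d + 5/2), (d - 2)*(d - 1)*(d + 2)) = d - 2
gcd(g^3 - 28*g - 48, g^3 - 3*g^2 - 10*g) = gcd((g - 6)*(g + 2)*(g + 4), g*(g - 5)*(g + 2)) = g + 2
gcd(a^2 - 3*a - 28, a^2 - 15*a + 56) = a - 7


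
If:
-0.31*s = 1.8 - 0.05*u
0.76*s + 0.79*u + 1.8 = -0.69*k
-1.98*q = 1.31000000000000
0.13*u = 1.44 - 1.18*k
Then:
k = 0.99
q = -0.66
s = -5.47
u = 2.12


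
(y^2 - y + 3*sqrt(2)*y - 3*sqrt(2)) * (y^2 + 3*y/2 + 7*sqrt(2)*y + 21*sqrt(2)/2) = y^4 + y^3/2 + 10*sqrt(2)*y^3 + 5*sqrt(2)*y^2 + 81*y^2/2 - 15*sqrt(2)*y + 21*y - 63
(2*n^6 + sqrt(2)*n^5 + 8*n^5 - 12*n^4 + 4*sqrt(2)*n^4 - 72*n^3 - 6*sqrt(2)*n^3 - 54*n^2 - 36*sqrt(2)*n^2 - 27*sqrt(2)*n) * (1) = 2*n^6 + sqrt(2)*n^5 + 8*n^5 - 12*n^4 + 4*sqrt(2)*n^4 - 72*n^3 - 6*sqrt(2)*n^3 - 54*n^2 - 36*sqrt(2)*n^2 - 27*sqrt(2)*n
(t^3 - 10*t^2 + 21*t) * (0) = 0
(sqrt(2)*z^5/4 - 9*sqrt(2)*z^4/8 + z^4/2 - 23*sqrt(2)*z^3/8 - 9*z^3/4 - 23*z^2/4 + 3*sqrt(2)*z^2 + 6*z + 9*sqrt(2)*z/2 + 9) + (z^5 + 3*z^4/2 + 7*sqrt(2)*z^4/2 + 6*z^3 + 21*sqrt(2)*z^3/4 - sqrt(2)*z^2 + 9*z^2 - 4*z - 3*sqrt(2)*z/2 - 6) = sqrt(2)*z^5/4 + z^5 + 2*z^4 + 19*sqrt(2)*z^4/8 + 19*sqrt(2)*z^3/8 + 15*z^3/4 + 2*sqrt(2)*z^2 + 13*z^2/4 + 2*z + 3*sqrt(2)*z + 3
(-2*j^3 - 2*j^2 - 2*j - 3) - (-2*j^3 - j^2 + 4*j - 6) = -j^2 - 6*j + 3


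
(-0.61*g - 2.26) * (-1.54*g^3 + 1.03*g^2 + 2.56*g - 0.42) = 0.9394*g^4 + 2.8521*g^3 - 3.8894*g^2 - 5.5294*g + 0.9492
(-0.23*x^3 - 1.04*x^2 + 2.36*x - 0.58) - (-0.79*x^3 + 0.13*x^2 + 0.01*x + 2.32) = 0.56*x^3 - 1.17*x^2 + 2.35*x - 2.9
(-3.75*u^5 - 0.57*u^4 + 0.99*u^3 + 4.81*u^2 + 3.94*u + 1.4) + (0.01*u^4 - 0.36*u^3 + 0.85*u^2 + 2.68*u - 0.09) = -3.75*u^5 - 0.56*u^4 + 0.63*u^3 + 5.66*u^2 + 6.62*u + 1.31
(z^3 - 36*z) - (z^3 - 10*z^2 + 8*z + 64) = 10*z^2 - 44*z - 64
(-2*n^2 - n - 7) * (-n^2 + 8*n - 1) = 2*n^4 - 15*n^3 + n^2 - 55*n + 7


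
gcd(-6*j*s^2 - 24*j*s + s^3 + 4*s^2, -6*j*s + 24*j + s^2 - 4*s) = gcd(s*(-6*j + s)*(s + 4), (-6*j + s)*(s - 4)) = -6*j + s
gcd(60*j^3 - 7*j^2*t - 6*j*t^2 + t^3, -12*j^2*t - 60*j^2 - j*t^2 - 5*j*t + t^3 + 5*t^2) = -12*j^2 - j*t + t^2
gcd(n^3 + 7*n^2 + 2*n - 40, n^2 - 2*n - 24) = n + 4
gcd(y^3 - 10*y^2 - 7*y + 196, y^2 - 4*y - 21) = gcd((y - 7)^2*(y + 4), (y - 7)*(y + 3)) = y - 7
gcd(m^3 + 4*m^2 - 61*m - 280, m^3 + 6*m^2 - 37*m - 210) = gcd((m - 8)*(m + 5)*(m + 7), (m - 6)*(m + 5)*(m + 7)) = m^2 + 12*m + 35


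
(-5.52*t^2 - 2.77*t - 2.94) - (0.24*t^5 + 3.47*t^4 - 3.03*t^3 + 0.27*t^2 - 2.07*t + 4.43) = -0.24*t^5 - 3.47*t^4 + 3.03*t^3 - 5.79*t^2 - 0.7*t - 7.37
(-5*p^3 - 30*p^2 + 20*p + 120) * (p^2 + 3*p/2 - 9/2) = -5*p^5 - 75*p^4/2 - 5*p^3/2 + 285*p^2 + 90*p - 540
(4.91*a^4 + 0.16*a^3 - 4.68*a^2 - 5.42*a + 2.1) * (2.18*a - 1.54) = 10.7038*a^5 - 7.2126*a^4 - 10.4488*a^3 - 4.6084*a^2 + 12.9248*a - 3.234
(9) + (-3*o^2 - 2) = 7 - 3*o^2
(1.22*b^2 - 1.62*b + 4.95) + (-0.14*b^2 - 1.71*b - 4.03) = 1.08*b^2 - 3.33*b + 0.92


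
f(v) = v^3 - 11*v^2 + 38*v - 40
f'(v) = 3*v^2 - 22*v + 38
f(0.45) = -25.04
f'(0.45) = 28.71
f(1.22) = -8.20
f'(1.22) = 15.63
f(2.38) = 1.61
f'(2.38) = 2.63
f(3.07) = 1.92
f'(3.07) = -1.27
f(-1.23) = -105.24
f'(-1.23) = 69.60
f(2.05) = 0.29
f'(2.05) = 5.51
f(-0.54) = -63.89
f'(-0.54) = 50.75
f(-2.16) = -183.48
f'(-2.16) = 99.52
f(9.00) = 140.00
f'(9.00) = 83.00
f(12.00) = 560.00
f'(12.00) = 206.00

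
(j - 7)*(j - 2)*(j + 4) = j^3 - 5*j^2 - 22*j + 56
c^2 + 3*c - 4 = (c - 1)*(c + 4)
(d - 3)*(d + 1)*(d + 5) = d^3 + 3*d^2 - 13*d - 15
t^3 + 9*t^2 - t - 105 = (t - 3)*(t + 5)*(t + 7)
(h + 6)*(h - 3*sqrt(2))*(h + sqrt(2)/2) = h^3 - 5*sqrt(2)*h^2/2 + 6*h^2 - 15*sqrt(2)*h - 3*h - 18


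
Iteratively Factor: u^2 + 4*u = (u)*(u + 4)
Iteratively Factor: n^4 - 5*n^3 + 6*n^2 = (n - 2)*(n^3 - 3*n^2) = (n - 3)*(n - 2)*(n^2) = n*(n - 3)*(n - 2)*(n)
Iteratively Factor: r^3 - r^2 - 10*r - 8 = (r + 1)*(r^2 - 2*r - 8) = (r + 1)*(r + 2)*(r - 4)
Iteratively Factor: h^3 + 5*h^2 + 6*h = (h + 2)*(h^2 + 3*h) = (h + 2)*(h + 3)*(h)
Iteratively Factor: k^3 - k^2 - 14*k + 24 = (k - 3)*(k^2 + 2*k - 8) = (k - 3)*(k + 4)*(k - 2)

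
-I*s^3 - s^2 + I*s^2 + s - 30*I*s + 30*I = (s - 6*I)*(s + 5*I)*(-I*s + I)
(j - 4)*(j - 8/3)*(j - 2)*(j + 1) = j^4 - 23*j^3/3 + 46*j^2/3 + 8*j/3 - 64/3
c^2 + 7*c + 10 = (c + 2)*(c + 5)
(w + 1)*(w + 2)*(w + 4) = w^3 + 7*w^2 + 14*w + 8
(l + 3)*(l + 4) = l^2 + 7*l + 12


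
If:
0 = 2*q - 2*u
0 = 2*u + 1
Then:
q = -1/2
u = -1/2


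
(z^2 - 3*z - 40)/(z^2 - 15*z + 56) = (z + 5)/(z - 7)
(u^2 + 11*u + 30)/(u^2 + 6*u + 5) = (u + 6)/(u + 1)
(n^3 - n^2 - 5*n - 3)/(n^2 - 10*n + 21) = (n^2 + 2*n + 1)/(n - 7)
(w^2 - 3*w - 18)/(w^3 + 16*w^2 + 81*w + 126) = (w - 6)/(w^2 + 13*w + 42)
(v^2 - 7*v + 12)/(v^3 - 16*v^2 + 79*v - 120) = (v - 4)/(v^2 - 13*v + 40)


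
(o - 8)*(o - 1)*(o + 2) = o^3 - 7*o^2 - 10*o + 16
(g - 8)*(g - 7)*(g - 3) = g^3 - 18*g^2 + 101*g - 168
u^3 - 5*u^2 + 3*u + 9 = (u - 3)^2*(u + 1)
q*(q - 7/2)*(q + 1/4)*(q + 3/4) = q^4 - 5*q^3/2 - 53*q^2/16 - 21*q/32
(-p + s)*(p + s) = -p^2 + s^2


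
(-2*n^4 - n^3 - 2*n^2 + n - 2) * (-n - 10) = 2*n^5 + 21*n^4 + 12*n^3 + 19*n^2 - 8*n + 20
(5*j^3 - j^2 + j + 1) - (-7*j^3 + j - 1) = 12*j^3 - j^2 + 2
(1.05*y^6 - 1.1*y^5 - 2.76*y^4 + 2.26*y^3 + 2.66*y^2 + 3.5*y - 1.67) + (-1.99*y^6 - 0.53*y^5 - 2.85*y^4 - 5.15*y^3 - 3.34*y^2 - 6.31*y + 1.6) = -0.94*y^6 - 1.63*y^5 - 5.61*y^4 - 2.89*y^3 - 0.68*y^2 - 2.81*y - 0.0699999999999998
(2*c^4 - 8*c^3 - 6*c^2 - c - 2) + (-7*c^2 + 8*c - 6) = 2*c^4 - 8*c^3 - 13*c^2 + 7*c - 8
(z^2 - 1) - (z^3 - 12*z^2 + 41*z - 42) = -z^3 + 13*z^2 - 41*z + 41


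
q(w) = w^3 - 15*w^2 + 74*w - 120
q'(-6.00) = 362.00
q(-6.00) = -1320.00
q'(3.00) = 11.00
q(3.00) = -6.00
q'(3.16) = 9.16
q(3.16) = -4.39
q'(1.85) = 28.77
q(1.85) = -28.11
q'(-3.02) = 191.96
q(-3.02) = -507.83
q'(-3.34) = 207.67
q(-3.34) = -571.75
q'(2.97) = 11.36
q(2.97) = -6.34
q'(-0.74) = 97.84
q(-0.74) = -183.38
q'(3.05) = 10.41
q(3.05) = -5.46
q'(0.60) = 57.08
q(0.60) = -80.78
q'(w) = 3*w^2 - 30*w + 74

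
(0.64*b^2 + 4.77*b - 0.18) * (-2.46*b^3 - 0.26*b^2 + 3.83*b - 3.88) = -1.5744*b^5 - 11.9006*b^4 + 1.6538*b^3 + 15.8327*b^2 - 19.197*b + 0.6984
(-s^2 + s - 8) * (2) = -2*s^2 + 2*s - 16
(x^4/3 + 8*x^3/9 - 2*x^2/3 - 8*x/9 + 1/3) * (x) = x^5/3 + 8*x^4/9 - 2*x^3/3 - 8*x^2/9 + x/3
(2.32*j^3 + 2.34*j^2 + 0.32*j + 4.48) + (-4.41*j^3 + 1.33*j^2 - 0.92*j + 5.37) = -2.09*j^3 + 3.67*j^2 - 0.6*j + 9.85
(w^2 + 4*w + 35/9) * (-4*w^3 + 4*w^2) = -4*w^5 - 12*w^4 + 4*w^3/9 + 140*w^2/9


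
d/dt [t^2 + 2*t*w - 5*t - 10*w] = 2*t + 2*w - 5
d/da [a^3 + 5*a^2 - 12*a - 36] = 3*a^2 + 10*a - 12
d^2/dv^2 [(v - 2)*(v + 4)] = 2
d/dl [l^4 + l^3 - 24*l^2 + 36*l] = 4*l^3 + 3*l^2 - 48*l + 36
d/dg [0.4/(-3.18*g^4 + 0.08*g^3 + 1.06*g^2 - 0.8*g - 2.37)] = (5.088*g^3 - 0.096*g^2 - 0.848*g + 0.32)/(3.18*g^4 - 0.08*g^3 - 1.06*g^2 + 0.8*g + 2.37)^2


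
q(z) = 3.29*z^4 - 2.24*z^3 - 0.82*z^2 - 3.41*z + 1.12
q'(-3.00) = -414.29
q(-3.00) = 330.94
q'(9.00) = 9031.15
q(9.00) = 19856.74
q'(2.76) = 217.56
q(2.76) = 129.28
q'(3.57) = 503.86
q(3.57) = 410.98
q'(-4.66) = -1473.42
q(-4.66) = 1777.34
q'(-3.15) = -476.25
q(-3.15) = 397.66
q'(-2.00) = -132.29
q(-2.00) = 75.22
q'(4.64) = 1158.95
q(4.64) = 1268.87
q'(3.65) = 541.01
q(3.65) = 452.76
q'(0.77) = -2.65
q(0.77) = -1.86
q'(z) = 13.16*z^3 - 6.72*z^2 - 1.64*z - 3.41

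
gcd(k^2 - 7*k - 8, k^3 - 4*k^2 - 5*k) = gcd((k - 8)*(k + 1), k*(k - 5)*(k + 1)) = k + 1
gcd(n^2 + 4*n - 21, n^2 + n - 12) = n - 3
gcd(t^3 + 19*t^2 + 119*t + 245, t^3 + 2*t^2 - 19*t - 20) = t + 5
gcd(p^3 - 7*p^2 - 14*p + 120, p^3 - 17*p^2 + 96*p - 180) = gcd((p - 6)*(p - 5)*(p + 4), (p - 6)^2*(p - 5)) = p^2 - 11*p + 30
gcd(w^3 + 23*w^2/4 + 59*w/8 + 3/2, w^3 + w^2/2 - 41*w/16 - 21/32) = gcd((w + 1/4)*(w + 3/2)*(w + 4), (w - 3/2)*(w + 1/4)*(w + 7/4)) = w + 1/4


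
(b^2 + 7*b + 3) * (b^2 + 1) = b^4 + 7*b^3 + 4*b^2 + 7*b + 3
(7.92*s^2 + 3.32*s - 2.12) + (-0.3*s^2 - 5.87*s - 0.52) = 7.62*s^2 - 2.55*s - 2.64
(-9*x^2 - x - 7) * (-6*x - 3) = 54*x^3 + 33*x^2 + 45*x + 21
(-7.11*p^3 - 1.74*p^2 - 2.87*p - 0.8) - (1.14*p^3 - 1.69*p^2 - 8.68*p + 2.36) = -8.25*p^3 - 0.05*p^2 + 5.81*p - 3.16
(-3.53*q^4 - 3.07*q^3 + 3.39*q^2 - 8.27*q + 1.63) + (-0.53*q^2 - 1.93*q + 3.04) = -3.53*q^4 - 3.07*q^3 + 2.86*q^2 - 10.2*q + 4.67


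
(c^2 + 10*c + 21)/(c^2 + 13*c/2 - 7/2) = 2*(c + 3)/(2*c - 1)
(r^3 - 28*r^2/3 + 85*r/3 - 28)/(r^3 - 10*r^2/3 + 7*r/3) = (r^2 - 7*r + 12)/(r*(r - 1))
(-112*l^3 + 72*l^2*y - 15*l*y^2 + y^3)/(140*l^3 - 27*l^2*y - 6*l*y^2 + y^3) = (-4*l + y)/(5*l + y)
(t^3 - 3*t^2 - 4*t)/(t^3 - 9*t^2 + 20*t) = (t + 1)/(t - 5)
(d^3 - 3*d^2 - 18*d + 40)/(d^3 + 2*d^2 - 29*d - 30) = (d^2 + 2*d - 8)/(d^2 + 7*d + 6)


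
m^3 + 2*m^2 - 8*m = m*(m - 2)*(m + 4)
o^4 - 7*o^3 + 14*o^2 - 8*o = o*(o - 4)*(o - 2)*(o - 1)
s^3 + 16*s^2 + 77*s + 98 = (s + 2)*(s + 7)^2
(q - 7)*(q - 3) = q^2 - 10*q + 21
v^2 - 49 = (v - 7)*(v + 7)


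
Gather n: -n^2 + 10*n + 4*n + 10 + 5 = -n^2 + 14*n + 15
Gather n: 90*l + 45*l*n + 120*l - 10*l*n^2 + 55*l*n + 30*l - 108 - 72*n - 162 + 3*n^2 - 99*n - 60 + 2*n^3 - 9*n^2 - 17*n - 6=240*l + 2*n^3 + n^2*(-10*l - 6) + n*(100*l - 188) - 336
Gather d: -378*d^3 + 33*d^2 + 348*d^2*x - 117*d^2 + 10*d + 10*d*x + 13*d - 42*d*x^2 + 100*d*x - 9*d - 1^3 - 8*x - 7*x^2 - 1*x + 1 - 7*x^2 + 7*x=-378*d^3 + d^2*(348*x - 84) + d*(-42*x^2 + 110*x + 14) - 14*x^2 - 2*x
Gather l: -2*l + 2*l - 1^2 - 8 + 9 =0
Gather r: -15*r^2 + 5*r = -15*r^2 + 5*r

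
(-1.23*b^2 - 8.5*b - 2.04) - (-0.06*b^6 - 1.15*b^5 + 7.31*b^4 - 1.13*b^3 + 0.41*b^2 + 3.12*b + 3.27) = 0.06*b^6 + 1.15*b^5 - 7.31*b^4 + 1.13*b^3 - 1.64*b^2 - 11.62*b - 5.31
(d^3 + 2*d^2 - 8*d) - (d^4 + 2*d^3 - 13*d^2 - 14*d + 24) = -d^4 - d^3 + 15*d^2 + 6*d - 24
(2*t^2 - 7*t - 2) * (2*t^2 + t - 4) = 4*t^4 - 12*t^3 - 19*t^2 + 26*t + 8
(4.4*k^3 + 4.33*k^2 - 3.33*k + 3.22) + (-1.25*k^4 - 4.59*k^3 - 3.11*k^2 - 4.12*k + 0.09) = -1.25*k^4 - 0.19*k^3 + 1.22*k^2 - 7.45*k + 3.31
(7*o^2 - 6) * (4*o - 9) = 28*o^3 - 63*o^2 - 24*o + 54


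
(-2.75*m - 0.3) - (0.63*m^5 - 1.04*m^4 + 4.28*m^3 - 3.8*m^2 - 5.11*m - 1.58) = -0.63*m^5 + 1.04*m^4 - 4.28*m^3 + 3.8*m^2 + 2.36*m + 1.28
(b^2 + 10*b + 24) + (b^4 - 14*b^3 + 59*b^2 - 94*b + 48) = b^4 - 14*b^3 + 60*b^2 - 84*b + 72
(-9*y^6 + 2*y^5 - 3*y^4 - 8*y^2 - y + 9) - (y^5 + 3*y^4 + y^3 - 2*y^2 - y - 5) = -9*y^6 + y^5 - 6*y^4 - y^3 - 6*y^2 + 14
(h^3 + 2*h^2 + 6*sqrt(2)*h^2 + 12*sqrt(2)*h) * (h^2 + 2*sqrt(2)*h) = h^5 + 2*h^4 + 8*sqrt(2)*h^4 + 16*sqrt(2)*h^3 + 24*h^3 + 48*h^2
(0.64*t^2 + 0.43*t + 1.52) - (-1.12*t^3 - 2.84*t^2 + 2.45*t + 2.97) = 1.12*t^3 + 3.48*t^2 - 2.02*t - 1.45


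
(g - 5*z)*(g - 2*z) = g^2 - 7*g*z + 10*z^2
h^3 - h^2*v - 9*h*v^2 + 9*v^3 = (h - 3*v)*(h - v)*(h + 3*v)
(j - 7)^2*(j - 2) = j^3 - 16*j^2 + 77*j - 98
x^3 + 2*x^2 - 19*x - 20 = (x - 4)*(x + 1)*(x + 5)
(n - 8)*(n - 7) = n^2 - 15*n + 56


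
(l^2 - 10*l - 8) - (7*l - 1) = l^2 - 17*l - 7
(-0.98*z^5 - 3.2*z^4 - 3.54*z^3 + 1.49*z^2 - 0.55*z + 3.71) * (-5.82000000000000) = 5.7036*z^5 + 18.624*z^4 + 20.6028*z^3 - 8.6718*z^2 + 3.201*z - 21.5922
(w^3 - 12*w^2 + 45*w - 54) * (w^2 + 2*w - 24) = w^5 - 10*w^4 - 3*w^3 + 324*w^2 - 1188*w + 1296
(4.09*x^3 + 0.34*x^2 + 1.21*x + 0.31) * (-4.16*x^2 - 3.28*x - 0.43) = -17.0144*x^5 - 14.8296*x^4 - 7.9075*x^3 - 5.4046*x^2 - 1.5371*x - 0.1333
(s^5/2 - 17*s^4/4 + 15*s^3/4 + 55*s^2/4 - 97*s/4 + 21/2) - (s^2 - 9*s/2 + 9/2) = s^5/2 - 17*s^4/4 + 15*s^3/4 + 51*s^2/4 - 79*s/4 + 6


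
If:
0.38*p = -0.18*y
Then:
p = -0.473684210526316*y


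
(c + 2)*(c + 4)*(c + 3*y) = c^3 + 3*c^2*y + 6*c^2 + 18*c*y + 8*c + 24*y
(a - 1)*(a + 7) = a^2 + 6*a - 7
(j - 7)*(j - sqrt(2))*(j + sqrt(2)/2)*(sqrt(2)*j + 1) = sqrt(2)*j^4 - 7*sqrt(2)*j^3 - 3*sqrt(2)*j^2/2 - j + 21*sqrt(2)*j/2 + 7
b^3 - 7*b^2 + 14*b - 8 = (b - 4)*(b - 2)*(b - 1)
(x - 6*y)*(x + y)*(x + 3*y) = x^3 - 2*x^2*y - 21*x*y^2 - 18*y^3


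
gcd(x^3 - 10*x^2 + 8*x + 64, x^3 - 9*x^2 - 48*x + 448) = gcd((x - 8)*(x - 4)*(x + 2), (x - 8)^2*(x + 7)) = x - 8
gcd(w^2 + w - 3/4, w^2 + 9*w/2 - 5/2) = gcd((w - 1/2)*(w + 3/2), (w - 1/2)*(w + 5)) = w - 1/2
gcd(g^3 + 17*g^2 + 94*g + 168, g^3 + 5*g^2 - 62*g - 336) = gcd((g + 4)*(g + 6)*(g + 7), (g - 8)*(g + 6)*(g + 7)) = g^2 + 13*g + 42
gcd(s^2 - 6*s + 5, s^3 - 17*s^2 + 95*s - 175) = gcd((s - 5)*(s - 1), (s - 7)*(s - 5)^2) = s - 5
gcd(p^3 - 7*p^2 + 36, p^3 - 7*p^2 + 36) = p^3 - 7*p^2 + 36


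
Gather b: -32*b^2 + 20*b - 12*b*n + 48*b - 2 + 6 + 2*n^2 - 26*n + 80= -32*b^2 + b*(68 - 12*n) + 2*n^2 - 26*n + 84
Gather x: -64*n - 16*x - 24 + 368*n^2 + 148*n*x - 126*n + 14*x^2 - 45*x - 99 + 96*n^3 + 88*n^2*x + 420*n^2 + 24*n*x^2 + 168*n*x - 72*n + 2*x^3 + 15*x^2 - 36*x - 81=96*n^3 + 788*n^2 - 262*n + 2*x^3 + x^2*(24*n + 29) + x*(88*n^2 + 316*n - 97) - 204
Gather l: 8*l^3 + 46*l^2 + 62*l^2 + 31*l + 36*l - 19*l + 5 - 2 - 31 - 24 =8*l^3 + 108*l^2 + 48*l - 52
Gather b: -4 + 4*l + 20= 4*l + 16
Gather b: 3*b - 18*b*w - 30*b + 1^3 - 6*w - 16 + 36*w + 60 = b*(-18*w - 27) + 30*w + 45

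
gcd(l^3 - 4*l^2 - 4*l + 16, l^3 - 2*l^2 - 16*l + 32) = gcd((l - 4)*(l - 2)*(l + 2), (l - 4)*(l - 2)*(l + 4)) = l^2 - 6*l + 8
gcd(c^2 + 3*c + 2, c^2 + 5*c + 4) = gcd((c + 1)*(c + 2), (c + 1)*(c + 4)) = c + 1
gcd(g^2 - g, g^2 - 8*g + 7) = g - 1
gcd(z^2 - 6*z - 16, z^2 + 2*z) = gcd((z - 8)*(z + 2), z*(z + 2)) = z + 2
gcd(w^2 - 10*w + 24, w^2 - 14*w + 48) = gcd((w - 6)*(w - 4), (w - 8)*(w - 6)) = w - 6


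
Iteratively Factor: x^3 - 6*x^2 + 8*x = (x)*(x^2 - 6*x + 8) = x*(x - 4)*(x - 2)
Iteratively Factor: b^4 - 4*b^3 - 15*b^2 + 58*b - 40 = (b + 4)*(b^3 - 8*b^2 + 17*b - 10) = (b - 1)*(b + 4)*(b^2 - 7*b + 10) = (b - 5)*(b - 1)*(b + 4)*(b - 2)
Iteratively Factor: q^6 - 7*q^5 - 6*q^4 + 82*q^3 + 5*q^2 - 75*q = (q)*(q^5 - 7*q^4 - 6*q^3 + 82*q^2 + 5*q - 75) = q*(q + 3)*(q^4 - 10*q^3 + 24*q^2 + 10*q - 25) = q*(q - 1)*(q + 3)*(q^3 - 9*q^2 + 15*q + 25) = q*(q - 5)*(q - 1)*(q + 3)*(q^2 - 4*q - 5) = q*(q - 5)*(q - 1)*(q + 1)*(q + 3)*(q - 5)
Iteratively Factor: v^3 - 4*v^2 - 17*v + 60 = (v - 5)*(v^2 + v - 12) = (v - 5)*(v + 4)*(v - 3)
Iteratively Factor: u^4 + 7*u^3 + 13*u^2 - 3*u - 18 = (u - 1)*(u^3 + 8*u^2 + 21*u + 18) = (u - 1)*(u + 3)*(u^2 + 5*u + 6) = (u - 1)*(u + 2)*(u + 3)*(u + 3)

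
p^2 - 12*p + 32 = (p - 8)*(p - 4)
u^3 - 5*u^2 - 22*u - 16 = (u - 8)*(u + 1)*(u + 2)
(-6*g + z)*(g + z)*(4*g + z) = -24*g^3 - 26*g^2*z - g*z^2 + z^3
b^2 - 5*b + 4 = (b - 4)*(b - 1)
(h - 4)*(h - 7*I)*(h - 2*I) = h^3 - 4*h^2 - 9*I*h^2 - 14*h + 36*I*h + 56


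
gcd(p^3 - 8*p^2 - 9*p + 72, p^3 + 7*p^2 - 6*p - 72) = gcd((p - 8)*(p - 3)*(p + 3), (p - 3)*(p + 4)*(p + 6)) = p - 3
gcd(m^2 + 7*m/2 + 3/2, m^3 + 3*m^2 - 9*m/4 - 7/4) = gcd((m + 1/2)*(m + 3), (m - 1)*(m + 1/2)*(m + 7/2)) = m + 1/2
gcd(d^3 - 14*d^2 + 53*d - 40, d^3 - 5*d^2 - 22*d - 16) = d - 8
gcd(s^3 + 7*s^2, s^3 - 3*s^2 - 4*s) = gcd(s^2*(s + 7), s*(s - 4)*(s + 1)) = s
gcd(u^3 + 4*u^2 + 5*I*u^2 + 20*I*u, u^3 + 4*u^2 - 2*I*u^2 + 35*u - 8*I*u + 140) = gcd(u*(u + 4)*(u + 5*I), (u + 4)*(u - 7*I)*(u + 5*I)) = u^2 + u*(4 + 5*I) + 20*I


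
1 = 1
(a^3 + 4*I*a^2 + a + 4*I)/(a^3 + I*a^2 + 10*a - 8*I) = (a + I)/(a - 2*I)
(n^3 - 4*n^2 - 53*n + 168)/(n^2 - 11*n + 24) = n + 7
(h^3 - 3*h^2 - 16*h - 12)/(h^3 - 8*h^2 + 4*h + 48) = (h + 1)/(h - 4)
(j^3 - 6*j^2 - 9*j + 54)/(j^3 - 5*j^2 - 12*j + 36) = (j - 3)/(j - 2)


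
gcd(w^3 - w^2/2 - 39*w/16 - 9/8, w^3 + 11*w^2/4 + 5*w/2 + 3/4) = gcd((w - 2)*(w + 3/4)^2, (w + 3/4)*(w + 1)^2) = w + 3/4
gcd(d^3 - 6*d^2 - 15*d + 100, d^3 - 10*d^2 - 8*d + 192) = d + 4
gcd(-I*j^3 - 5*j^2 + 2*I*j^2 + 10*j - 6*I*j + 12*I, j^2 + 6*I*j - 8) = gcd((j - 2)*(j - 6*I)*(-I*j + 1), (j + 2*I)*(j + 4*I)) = 1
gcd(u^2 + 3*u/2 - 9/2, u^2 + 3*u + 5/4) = 1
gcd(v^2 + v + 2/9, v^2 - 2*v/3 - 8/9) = v + 2/3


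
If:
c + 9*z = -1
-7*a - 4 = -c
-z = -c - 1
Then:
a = -5/7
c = -1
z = 0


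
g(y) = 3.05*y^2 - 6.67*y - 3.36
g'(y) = 6.1*y - 6.67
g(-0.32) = -0.91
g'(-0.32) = -8.62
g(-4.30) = 81.72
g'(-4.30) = -32.90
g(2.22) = -3.14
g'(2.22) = 6.87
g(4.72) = 33.11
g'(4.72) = 22.12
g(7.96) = 136.80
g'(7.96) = 41.89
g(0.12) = -4.12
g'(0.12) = -5.94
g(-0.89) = 4.99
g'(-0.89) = -12.10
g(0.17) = -4.41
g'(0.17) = -5.63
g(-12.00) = 515.88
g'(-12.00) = -79.87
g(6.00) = 66.42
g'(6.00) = 29.93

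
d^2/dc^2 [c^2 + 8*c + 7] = 2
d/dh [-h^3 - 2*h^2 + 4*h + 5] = -3*h^2 - 4*h + 4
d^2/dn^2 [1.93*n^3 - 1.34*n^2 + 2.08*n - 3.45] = 11.58*n - 2.68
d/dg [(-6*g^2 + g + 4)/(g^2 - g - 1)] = (5*g^2 + 4*g + 3)/(g^4 - 2*g^3 - g^2 + 2*g + 1)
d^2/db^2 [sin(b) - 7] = -sin(b)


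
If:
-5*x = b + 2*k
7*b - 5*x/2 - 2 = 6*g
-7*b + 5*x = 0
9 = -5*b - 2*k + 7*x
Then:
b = 45/64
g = 59/768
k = -45/16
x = 63/64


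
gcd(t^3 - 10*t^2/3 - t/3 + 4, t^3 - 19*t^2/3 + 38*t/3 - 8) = t^2 - 13*t/3 + 4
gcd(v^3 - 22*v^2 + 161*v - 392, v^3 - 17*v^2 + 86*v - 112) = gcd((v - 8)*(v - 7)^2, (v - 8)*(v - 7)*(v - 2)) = v^2 - 15*v + 56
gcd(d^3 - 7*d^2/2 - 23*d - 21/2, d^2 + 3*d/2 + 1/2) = d + 1/2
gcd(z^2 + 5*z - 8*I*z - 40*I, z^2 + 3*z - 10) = z + 5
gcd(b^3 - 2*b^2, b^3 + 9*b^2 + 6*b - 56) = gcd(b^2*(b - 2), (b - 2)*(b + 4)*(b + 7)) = b - 2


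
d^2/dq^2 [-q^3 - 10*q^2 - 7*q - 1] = -6*q - 20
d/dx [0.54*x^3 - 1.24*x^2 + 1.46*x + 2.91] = 1.62*x^2 - 2.48*x + 1.46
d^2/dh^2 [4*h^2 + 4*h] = 8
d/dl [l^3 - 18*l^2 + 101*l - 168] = 3*l^2 - 36*l + 101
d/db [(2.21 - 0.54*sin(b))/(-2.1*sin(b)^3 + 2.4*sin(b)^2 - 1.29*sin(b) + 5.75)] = (-2.268*sin(b)^3 + 15.219*sin(b)^2 - 10.608*sin(b) - 0.2541)*cos(b)/(4.41*sin(b)^6 - 10.08*sin(b)^5 + 11.178*sin(b)^4 - 30.342*sin(b)^3 + 29.2641*sin(b)^2 - 14.835*sin(b) + 33.0625)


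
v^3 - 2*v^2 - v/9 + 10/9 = (v - 5/3)*(v - 1)*(v + 2/3)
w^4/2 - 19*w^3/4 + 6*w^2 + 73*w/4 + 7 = (w/2 + 1/2)*(w - 7)*(w - 4)*(w + 1/2)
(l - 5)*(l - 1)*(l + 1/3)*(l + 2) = l^4 - 11*l^3/3 - 25*l^2/3 + 23*l/3 + 10/3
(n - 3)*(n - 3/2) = n^2 - 9*n/2 + 9/2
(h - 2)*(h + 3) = h^2 + h - 6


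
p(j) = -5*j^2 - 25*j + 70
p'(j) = -10*j - 25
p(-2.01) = 100.05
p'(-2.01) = -4.90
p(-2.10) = 100.45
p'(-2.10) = -4.00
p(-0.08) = 71.97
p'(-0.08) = -24.20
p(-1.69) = 97.97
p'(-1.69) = -8.10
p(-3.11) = 99.39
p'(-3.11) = 6.10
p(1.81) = 8.37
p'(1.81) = -43.10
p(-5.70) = 50.05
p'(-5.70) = 32.00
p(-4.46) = 82.04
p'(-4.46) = 19.60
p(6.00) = -260.00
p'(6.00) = -85.00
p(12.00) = -950.00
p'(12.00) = -145.00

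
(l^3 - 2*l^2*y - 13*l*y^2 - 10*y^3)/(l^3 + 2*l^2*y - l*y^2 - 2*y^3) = (-l + 5*y)/(-l + y)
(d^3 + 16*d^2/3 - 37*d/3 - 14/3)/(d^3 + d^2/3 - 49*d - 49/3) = (d - 2)/(d - 7)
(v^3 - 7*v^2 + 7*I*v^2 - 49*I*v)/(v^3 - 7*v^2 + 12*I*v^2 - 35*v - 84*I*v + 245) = v/(v + 5*I)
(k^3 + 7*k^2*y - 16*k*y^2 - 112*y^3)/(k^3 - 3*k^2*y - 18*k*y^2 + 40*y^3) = (k^2 + 3*k*y - 28*y^2)/(k^2 - 7*k*y + 10*y^2)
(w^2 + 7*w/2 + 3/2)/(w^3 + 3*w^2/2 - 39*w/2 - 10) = (w + 3)/(w^2 + w - 20)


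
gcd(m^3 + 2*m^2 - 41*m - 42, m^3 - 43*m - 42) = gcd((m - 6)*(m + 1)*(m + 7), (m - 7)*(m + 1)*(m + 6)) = m + 1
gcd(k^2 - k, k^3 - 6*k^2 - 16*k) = k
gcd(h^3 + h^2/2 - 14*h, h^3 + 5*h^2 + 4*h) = h^2 + 4*h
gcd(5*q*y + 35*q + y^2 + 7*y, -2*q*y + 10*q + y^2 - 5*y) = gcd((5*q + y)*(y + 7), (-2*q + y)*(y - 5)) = 1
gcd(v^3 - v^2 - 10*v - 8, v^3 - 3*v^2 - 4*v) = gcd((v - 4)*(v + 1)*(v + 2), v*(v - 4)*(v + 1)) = v^2 - 3*v - 4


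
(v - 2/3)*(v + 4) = v^2 + 10*v/3 - 8/3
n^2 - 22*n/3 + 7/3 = (n - 7)*(n - 1/3)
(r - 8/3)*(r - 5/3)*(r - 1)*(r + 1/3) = r^4 - 5*r^3 + 7*r^2 - 41*r/27 - 40/27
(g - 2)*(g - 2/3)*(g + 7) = g^3 + 13*g^2/3 - 52*g/3 + 28/3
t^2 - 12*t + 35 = (t - 7)*(t - 5)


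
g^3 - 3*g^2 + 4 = (g - 2)^2*(g + 1)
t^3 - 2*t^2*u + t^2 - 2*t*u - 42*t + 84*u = (t - 6)*(t + 7)*(t - 2*u)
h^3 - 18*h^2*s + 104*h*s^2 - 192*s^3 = (h - 8*s)*(h - 6*s)*(h - 4*s)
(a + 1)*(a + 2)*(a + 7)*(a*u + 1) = a^4*u + 10*a^3*u + a^3 + 23*a^2*u + 10*a^2 + 14*a*u + 23*a + 14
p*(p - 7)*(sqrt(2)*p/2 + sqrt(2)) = sqrt(2)*p^3/2 - 5*sqrt(2)*p^2/2 - 7*sqrt(2)*p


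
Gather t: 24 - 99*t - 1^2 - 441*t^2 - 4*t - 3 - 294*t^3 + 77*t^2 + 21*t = -294*t^3 - 364*t^2 - 82*t + 20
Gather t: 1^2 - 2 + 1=0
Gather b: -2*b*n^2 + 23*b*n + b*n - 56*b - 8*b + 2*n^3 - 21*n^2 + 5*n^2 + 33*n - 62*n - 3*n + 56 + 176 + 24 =b*(-2*n^2 + 24*n - 64) + 2*n^3 - 16*n^2 - 32*n + 256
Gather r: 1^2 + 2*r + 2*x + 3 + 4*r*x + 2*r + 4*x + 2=r*(4*x + 4) + 6*x + 6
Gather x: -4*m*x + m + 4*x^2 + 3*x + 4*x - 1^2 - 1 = m + 4*x^2 + x*(7 - 4*m) - 2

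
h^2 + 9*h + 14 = (h + 2)*(h + 7)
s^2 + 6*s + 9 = (s + 3)^2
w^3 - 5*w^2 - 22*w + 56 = (w - 7)*(w - 2)*(w + 4)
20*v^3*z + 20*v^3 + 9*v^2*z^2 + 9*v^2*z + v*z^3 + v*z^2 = (4*v + z)*(5*v + z)*(v*z + v)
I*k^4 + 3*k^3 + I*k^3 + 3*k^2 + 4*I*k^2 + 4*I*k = k*(k - 4*I)*(k + I)*(I*k + I)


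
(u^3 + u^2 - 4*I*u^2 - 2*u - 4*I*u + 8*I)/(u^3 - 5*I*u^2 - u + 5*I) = (u^2 + u*(2 - 4*I) - 8*I)/(u^2 + u*(1 - 5*I) - 5*I)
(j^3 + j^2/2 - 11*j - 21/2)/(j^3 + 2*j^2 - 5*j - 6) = (j - 7/2)/(j - 2)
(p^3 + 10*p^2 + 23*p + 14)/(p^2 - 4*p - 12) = (p^2 + 8*p + 7)/(p - 6)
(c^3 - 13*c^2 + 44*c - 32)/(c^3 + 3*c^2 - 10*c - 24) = (c^3 - 13*c^2 + 44*c - 32)/(c^3 + 3*c^2 - 10*c - 24)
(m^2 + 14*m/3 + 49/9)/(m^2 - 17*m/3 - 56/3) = (m + 7/3)/(m - 8)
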